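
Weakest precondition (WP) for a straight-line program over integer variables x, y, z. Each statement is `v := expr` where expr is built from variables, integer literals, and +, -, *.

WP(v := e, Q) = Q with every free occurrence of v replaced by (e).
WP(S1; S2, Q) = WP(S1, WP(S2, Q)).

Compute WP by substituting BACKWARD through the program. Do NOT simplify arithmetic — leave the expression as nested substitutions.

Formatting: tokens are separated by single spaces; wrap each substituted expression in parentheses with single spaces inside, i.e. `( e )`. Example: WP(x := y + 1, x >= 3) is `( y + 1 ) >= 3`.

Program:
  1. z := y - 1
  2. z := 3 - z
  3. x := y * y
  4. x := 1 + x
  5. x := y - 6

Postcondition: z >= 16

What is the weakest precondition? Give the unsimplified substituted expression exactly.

post: z >= 16
stmt 5: x := y - 6  -- replace 0 occurrence(s) of x with (y - 6)
  => z >= 16
stmt 4: x := 1 + x  -- replace 0 occurrence(s) of x with (1 + x)
  => z >= 16
stmt 3: x := y * y  -- replace 0 occurrence(s) of x with (y * y)
  => z >= 16
stmt 2: z := 3 - z  -- replace 1 occurrence(s) of z with (3 - z)
  => ( 3 - z ) >= 16
stmt 1: z := y - 1  -- replace 1 occurrence(s) of z with (y - 1)
  => ( 3 - ( y - 1 ) ) >= 16

Answer: ( 3 - ( y - 1 ) ) >= 16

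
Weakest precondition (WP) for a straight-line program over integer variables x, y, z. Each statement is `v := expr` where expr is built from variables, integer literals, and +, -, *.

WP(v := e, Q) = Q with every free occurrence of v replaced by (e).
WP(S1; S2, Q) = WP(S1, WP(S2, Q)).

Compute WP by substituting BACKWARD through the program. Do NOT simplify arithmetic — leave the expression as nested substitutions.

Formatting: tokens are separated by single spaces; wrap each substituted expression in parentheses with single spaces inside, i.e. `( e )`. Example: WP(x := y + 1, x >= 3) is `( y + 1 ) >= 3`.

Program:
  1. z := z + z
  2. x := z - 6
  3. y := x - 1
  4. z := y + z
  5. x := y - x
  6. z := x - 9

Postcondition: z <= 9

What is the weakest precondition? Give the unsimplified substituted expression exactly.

post: z <= 9
stmt 6: z := x - 9  -- replace 1 occurrence(s) of z with (x - 9)
  => ( x - 9 ) <= 9
stmt 5: x := y - x  -- replace 1 occurrence(s) of x with (y - x)
  => ( ( y - x ) - 9 ) <= 9
stmt 4: z := y + z  -- replace 0 occurrence(s) of z with (y + z)
  => ( ( y - x ) - 9 ) <= 9
stmt 3: y := x - 1  -- replace 1 occurrence(s) of y with (x - 1)
  => ( ( ( x - 1 ) - x ) - 9 ) <= 9
stmt 2: x := z - 6  -- replace 2 occurrence(s) of x with (z - 6)
  => ( ( ( ( z - 6 ) - 1 ) - ( z - 6 ) ) - 9 ) <= 9
stmt 1: z := z + z  -- replace 2 occurrence(s) of z with (z + z)
  => ( ( ( ( ( z + z ) - 6 ) - 1 ) - ( ( z + z ) - 6 ) ) - 9 ) <= 9

Answer: ( ( ( ( ( z + z ) - 6 ) - 1 ) - ( ( z + z ) - 6 ) ) - 9 ) <= 9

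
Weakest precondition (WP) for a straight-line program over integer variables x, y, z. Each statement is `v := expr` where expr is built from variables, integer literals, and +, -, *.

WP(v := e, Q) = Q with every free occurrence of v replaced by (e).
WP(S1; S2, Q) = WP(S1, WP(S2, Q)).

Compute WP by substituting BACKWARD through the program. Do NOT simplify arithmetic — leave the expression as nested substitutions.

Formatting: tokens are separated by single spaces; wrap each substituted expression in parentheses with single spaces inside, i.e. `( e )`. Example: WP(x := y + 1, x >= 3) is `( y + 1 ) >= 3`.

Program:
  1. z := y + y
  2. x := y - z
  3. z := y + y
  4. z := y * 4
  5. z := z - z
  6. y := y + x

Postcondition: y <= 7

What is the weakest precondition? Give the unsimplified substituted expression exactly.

Answer: ( y + ( y - ( y + y ) ) ) <= 7

Derivation:
post: y <= 7
stmt 6: y := y + x  -- replace 1 occurrence(s) of y with (y + x)
  => ( y + x ) <= 7
stmt 5: z := z - z  -- replace 0 occurrence(s) of z with (z - z)
  => ( y + x ) <= 7
stmt 4: z := y * 4  -- replace 0 occurrence(s) of z with (y * 4)
  => ( y + x ) <= 7
stmt 3: z := y + y  -- replace 0 occurrence(s) of z with (y + y)
  => ( y + x ) <= 7
stmt 2: x := y - z  -- replace 1 occurrence(s) of x with (y - z)
  => ( y + ( y - z ) ) <= 7
stmt 1: z := y + y  -- replace 1 occurrence(s) of z with (y + y)
  => ( y + ( y - ( y + y ) ) ) <= 7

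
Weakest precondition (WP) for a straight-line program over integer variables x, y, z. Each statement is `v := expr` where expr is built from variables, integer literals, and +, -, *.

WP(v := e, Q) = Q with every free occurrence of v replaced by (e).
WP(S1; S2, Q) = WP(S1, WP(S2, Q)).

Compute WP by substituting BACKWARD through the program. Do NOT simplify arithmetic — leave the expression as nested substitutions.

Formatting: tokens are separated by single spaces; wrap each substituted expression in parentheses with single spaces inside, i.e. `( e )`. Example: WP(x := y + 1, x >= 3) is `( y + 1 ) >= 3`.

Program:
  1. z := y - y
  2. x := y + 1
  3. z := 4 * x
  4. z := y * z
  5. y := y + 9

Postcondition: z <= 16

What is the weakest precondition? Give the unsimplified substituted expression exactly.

post: z <= 16
stmt 5: y := y + 9  -- replace 0 occurrence(s) of y with (y + 9)
  => z <= 16
stmt 4: z := y * z  -- replace 1 occurrence(s) of z with (y * z)
  => ( y * z ) <= 16
stmt 3: z := 4 * x  -- replace 1 occurrence(s) of z with (4 * x)
  => ( y * ( 4 * x ) ) <= 16
stmt 2: x := y + 1  -- replace 1 occurrence(s) of x with (y + 1)
  => ( y * ( 4 * ( y + 1 ) ) ) <= 16
stmt 1: z := y - y  -- replace 0 occurrence(s) of z with (y - y)
  => ( y * ( 4 * ( y + 1 ) ) ) <= 16

Answer: ( y * ( 4 * ( y + 1 ) ) ) <= 16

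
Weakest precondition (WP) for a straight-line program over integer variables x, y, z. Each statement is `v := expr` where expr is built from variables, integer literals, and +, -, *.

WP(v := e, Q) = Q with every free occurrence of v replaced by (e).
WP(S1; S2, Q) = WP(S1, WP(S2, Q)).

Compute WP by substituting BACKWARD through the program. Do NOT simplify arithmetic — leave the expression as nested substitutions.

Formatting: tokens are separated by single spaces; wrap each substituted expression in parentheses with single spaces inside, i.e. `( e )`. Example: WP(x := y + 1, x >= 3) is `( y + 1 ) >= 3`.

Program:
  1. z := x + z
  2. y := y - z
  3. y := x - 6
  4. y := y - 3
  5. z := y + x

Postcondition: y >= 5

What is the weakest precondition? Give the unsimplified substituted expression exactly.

post: y >= 5
stmt 5: z := y + x  -- replace 0 occurrence(s) of z with (y + x)
  => y >= 5
stmt 4: y := y - 3  -- replace 1 occurrence(s) of y with (y - 3)
  => ( y - 3 ) >= 5
stmt 3: y := x - 6  -- replace 1 occurrence(s) of y with (x - 6)
  => ( ( x - 6 ) - 3 ) >= 5
stmt 2: y := y - z  -- replace 0 occurrence(s) of y with (y - z)
  => ( ( x - 6 ) - 3 ) >= 5
stmt 1: z := x + z  -- replace 0 occurrence(s) of z with (x + z)
  => ( ( x - 6 ) - 3 ) >= 5

Answer: ( ( x - 6 ) - 3 ) >= 5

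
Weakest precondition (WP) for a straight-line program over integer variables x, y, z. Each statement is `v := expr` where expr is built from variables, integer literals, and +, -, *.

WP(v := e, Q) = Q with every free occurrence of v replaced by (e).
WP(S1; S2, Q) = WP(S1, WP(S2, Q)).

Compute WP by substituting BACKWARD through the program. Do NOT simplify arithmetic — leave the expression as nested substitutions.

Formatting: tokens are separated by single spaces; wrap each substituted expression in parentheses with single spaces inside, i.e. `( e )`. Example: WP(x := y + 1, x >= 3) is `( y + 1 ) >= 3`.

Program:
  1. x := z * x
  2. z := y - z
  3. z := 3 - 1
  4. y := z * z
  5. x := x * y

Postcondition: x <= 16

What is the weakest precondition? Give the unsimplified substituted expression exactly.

Answer: ( ( z * x ) * ( ( 3 - 1 ) * ( 3 - 1 ) ) ) <= 16

Derivation:
post: x <= 16
stmt 5: x := x * y  -- replace 1 occurrence(s) of x with (x * y)
  => ( x * y ) <= 16
stmt 4: y := z * z  -- replace 1 occurrence(s) of y with (z * z)
  => ( x * ( z * z ) ) <= 16
stmt 3: z := 3 - 1  -- replace 2 occurrence(s) of z with (3 - 1)
  => ( x * ( ( 3 - 1 ) * ( 3 - 1 ) ) ) <= 16
stmt 2: z := y - z  -- replace 0 occurrence(s) of z with (y - z)
  => ( x * ( ( 3 - 1 ) * ( 3 - 1 ) ) ) <= 16
stmt 1: x := z * x  -- replace 1 occurrence(s) of x with (z * x)
  => ( ( z * x ) * ( ( 3 - 1 ) * ( 3 - 1 ) ) ) <= 16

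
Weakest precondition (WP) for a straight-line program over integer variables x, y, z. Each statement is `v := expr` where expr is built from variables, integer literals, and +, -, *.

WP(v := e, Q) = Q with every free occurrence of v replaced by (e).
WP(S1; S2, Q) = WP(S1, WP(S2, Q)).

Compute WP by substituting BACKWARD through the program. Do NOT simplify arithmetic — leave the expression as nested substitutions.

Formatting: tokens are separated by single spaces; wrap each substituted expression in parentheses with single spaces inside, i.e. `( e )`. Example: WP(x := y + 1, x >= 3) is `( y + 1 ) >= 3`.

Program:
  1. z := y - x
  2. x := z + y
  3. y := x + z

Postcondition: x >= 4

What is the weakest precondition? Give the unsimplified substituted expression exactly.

Answer: ( ( y - x ) + y ) >= 4

Derivation:
post: x >= 4
stmt 3: y := x + z  -- replace 0 occurrence(s) of y with (x + z)
  => x >= 4
stmt 2: x := z + y  -- replace 1 occurrence(s) of x with (z + y)
  => ( z + y ) >= 4
stmt 1: z := y - x  -- replace 1 occurrence(s) of z with (y - x)
  => ( ( y - x ) + y ) >= 4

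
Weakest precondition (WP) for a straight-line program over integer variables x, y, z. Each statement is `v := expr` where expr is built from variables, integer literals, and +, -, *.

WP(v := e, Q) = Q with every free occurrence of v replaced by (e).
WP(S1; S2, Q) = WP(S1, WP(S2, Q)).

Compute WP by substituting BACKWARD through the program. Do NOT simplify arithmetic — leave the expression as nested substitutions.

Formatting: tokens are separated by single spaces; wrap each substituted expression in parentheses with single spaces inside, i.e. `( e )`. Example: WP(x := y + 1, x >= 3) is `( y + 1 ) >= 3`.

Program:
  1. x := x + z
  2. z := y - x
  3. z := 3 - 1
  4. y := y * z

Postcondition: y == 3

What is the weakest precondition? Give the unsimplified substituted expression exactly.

post: y == 3
stmt 4: y := y * z  -- replace 1 occurrence(s) of y with (y * z)
  => ( y * z ) == 3
stmt 3: z := 3 - 1  -- replace 1 occurrence(s) of z with (3 - 1)
  => ( y * ( 3 - 1 ) ) == 3
stmt 2: z := y - x  -- replace 0 occurrence(s) of z with (y - x)
  => ( y * ( 3 - 1 ) ) == 3
stmt 1: x := x + z  -- replace 0 occurrence(s) of x with (x + z)
  => ( y * ( 3 - 1 ) ) == 3

Answer: ( y * ( 3 - 1 ) ) == 3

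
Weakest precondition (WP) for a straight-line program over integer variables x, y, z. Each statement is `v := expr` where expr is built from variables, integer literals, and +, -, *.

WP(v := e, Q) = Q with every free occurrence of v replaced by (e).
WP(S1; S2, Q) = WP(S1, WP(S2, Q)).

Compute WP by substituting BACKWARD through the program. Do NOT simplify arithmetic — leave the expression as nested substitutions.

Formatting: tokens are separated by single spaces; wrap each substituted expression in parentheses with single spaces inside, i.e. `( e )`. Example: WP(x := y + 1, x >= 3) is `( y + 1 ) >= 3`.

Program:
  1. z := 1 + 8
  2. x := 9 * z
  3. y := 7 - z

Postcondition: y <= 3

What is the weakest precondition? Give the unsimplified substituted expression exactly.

Answer: ( 7 - ( 1 + 8 ) ) <= 3

Derivation:
post: y <= 3
stmt 3: y := 7 - z  -- replace 1 occurrence(s) of y with (7 - z)
  => ( 7 - z ) <= 3
stmt 2: x := 9 * z  -- replace 0 occurrence(s) of x with (9 * z)
  => ( 7 - z ) <= 3
stmt 1: z := 1 + 8  -- replace 1 occurrence(s) of z with (1 + 8)
  => ( 7 - ( 1 + 8 ) ) <= 3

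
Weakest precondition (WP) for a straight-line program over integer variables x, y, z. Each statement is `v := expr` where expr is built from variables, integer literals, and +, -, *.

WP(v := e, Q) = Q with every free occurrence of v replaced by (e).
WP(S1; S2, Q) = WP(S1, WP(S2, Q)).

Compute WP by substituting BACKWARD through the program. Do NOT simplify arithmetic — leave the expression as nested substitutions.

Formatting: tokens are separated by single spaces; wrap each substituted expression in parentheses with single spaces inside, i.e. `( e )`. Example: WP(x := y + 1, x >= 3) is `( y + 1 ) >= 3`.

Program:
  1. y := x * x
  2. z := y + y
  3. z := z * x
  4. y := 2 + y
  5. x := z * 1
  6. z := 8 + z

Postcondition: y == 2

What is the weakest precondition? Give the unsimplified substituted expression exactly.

Answer: ( 2 + ( x * x ) ) == 2

Derivation:
post: y == 2
stmt 6: z := 8 + z  -- replace 0 occurrence(s) of z with (8 + z)
  => y == 2
stmt 5: x := z * 1  -- replace 0 occurrence(s) of x with (z * 1)
  => y == 2
stmt 4: y := 2 + y  -- replace 1 occurrence(s) of y with (2 + y)
  => ( 2 + y ) == 2
stmt 3: z := z * x  -- replace 0 occurrence(s) of z with (z * x)
  => ( 2 + y ) == 2
stmt 2: z := y + y  -- replace 0 occurrence(s) of z with (y + y)
  => ( 2 + y ) == 2
stmt 1: y := x * x  -- replace 1 occurrence(s) of y with (x * x)
  => ( 2 + ( x * x ) ) == 2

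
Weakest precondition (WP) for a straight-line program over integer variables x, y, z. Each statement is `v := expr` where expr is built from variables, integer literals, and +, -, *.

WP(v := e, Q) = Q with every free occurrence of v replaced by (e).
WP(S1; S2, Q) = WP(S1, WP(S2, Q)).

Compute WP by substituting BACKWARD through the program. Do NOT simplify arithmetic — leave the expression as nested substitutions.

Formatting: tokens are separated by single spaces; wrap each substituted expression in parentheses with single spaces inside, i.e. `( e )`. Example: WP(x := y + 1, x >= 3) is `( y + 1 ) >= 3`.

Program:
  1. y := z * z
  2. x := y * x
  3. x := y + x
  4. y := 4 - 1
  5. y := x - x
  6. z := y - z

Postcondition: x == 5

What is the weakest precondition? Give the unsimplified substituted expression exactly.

post: x == 5
stmt 6: z := y - z  -- replace 0 occurrence(s) of z with (y - z)
  => x == 5
stmt 5: y := x - x  -- replace 0 occurrence(s) of y with (x - x)
  => x == 5
stmt 4: y := 4 - 1  -- replace 0 occurrence(s) of y with (4 - 1)
  => x == 5
stmt 3: x := y + x  -- replace 1 occurrence(s) of x with (y + x)
  => ( y + x ) == 5
stmt 2: x := y * x  -- replace 1 occurrence(s) of x with (y * x)
  => ( y + ( y * x ) ) == 5
stmt 1: y := z * z  -- replace 2 occurrence(s) of y with (z * z)
  => ( ( z * z ) + ( ( z * z ) * x ) ) == 5

Answer: ( ( z * z ) + ( ( z * z ) * x ) ) == 5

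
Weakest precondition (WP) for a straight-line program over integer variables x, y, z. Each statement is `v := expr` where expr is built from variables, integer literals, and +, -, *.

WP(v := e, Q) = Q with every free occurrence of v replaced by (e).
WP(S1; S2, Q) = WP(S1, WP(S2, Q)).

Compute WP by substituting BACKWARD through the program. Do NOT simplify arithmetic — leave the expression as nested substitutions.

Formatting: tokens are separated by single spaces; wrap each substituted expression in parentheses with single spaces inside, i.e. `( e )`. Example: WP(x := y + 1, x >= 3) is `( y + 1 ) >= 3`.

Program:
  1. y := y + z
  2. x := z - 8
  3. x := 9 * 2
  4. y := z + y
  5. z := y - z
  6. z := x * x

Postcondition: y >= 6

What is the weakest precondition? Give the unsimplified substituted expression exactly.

Answer: ( z + ( y + z ) ) >= 6

Derivation:
post: y >= 6
stmt 6: z := x * x  -- replace 0 occurrence(s) of z with (x * x)
  => y >= 6
stmt 5: z := y - z  -- replace 0 occurrence(s) of z with (y - z)
  => y >= 6
stmt 4: y := z + y  -- replace 1 occurrence(s) of y with (z + y)
  => ( z + y ) >= 6
stmt 3: x := 9 * 2  -- replace 0 occurrence(s) of x with (9 * 2)
  => ( z + y ) >= 6
stmt 2: x := z - 8  -- replace 0 occurrence(s) of x with (z - 8)
  => ( z + y ) >= 6
stmt 1: y := y + z  -- replace 1 occurrence(s) of y with (y + z)
  => ( z + ( y + z ) ) >= 6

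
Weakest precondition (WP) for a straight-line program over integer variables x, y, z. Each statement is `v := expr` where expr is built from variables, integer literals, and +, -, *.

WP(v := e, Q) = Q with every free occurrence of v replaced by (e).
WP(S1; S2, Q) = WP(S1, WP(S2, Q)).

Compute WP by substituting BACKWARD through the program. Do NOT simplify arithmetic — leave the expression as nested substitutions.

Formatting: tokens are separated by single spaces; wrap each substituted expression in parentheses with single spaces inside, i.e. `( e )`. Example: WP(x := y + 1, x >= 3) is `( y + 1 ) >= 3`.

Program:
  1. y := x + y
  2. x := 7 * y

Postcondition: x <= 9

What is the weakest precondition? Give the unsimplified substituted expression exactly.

Answer: ( 7 * ( x + y ) ) <= 9

Derivation:
post: x <= 9
stmt 2: x := 7 * y  -- replace 1 occurrence(s) of x with (7 * y)
  => ( 7 * y ) <= 9
stmt 1: y := x + y  -- replace 1 occurrence(s) of y with (x + y)
  => ( 7 * ( x + y ) ) <= 9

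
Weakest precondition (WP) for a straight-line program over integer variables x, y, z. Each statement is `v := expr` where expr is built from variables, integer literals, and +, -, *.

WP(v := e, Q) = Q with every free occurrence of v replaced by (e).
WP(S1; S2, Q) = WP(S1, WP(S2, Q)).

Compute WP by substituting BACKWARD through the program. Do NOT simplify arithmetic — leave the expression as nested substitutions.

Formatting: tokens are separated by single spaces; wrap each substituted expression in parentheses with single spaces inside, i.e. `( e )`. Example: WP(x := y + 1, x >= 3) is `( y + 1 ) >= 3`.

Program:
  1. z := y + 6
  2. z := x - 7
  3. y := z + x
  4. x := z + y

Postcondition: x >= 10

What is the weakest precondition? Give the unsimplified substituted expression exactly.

post: x >= 10
stmt 4: x := z + y  -- replace 1 occurrence(s) of x with (z + y)
  => ( z + y ) >= 10
stmt 3: y := z + x  -- replace 1 occurrence(s) of y with (z + x)
  => ( z + ( z + x ) ) >= 10
stmt 2: z := x - 7  -- replace 2 occurrence(s) of z with (x - 7)
  => ( ( x - 7 ) + ( ( x - 7 ) + x ) ) >= 10
stmt 1: z := y + 6  -- replace 0 occurrence(s) of z with (y + 6)
  => ( ( x - 7 ) + ( ( x - 7 ) + x ) ) >= 10

Answer: ( ( x - 7 ) + ( ( x - 7 ) + x ) ) >= 10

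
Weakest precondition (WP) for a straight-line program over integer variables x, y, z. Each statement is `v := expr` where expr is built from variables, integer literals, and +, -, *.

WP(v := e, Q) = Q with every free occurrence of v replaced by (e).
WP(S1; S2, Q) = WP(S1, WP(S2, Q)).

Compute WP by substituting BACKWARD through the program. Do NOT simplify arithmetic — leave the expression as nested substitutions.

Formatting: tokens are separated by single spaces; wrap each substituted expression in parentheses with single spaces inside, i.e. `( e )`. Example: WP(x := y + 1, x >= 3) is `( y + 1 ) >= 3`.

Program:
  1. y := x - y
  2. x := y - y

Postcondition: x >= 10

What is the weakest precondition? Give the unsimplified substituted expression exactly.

post: x >= 10
stmt 2: x := y - y  -- replace 1 occurrence(s) of x with (y - y)
  => ( y - y ) >= 10
stmt 1: y := x - y  -- replace 2 occurrence(s) of y with (x - y)
  => ( ( x - y ) - ( x - y ) ) >= 10

Answer: ( ( x - y ) - ( x - y ) ) >= 10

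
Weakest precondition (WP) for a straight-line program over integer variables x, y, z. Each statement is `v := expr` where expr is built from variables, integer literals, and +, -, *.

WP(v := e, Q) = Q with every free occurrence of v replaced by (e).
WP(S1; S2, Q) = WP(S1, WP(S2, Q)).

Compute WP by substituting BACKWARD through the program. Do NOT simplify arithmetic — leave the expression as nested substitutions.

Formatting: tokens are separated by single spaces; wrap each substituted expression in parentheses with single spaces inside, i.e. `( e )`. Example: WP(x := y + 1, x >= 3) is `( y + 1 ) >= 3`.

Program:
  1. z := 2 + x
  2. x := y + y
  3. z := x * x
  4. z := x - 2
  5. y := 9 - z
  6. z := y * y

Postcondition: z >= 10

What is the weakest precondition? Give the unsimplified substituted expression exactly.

post: z >= 10
stmt 6: z := y * y  -- replace 1 occurrence(s) of z with (y * y)
  => ( y * y ) >= 10
stmt 5: y := 9 - z  -- replace 2 occurrence(s) of y with (9 - z)
  => ( ( 9 - z ) * ( 9 - z ) ) >= 10
stmt 4: z := x - 2  -- replace 2 occurrence(s) of z with (x - 2)
  => ( ( 9 - ( x - 2 ) ) * ( 9 - ( x - 2 ) ) ) >= 10
stmt 3: z := x * x  -- replace 0 occurrence(s) of z with (x * x)
  => ( ( 9 - ( x - 2 ) ) * ( 9 - ( x - 2 ) ) ) >= 10
stmt 2: x := y + y  -- replace 2 occurrence(s) of x with (y + y)
  => ( ( 9 - ( ( y + y ) - 2 ) ) * ( 9 - ( ( y + y ) - 2 ) ) ) >= 10
stmt 1: z := 2 + x  -- replace 0 occurrence(s) of z with (2 + x)
  => ( ( 9 - ( ( y + y ) - 2 ) ) * ( 9 - ( ( y + y ) - 2 ) ) ) >= 10

Answer: ( ( 9 - ( ( y + y ) - 2 ) ) * ( 9 - ( ( y + y ) - 2 ) ) ) >= 10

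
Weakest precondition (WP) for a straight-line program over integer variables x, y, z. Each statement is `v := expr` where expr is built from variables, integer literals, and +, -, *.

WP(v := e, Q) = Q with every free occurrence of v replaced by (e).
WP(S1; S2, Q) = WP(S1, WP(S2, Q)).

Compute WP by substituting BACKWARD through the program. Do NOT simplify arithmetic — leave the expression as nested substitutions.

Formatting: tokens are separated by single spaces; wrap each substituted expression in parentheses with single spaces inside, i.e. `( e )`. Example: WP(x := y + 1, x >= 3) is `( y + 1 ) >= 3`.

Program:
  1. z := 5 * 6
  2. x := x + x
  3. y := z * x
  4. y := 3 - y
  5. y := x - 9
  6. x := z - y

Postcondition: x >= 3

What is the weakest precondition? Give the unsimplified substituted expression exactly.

post: x >= 3
stmt 6: x := z - y  -- replace 1 occurrence(s) of x with (z - y)
  => ( z - y ) >= 3
stmt 5: y := x - 9  -- replace 1 occurrence(s) of y with (x - 9)
  => ( z - ( x - 9 ) ) >= 3
stmt 4: y := 3 - y  -- replace 0 occurrence(s) of y with (3 - y)
  => ( z - ( x - 9 ) ) >= 3
stmt 3: y := z * x  -- replace 0 occurrence(s) of y with (z * x)
  => ( z - ( x - 9 ) ) >= 3
stmt 2: x := x + x  -- replace 1 occurrence(s) of x with (x + x)
  => ( z - ( ( x + x ) - 9 ) ) >= 3
stmt 1: z := 5 * 6  -- replace 1 occurrence(s) of z with (5 * 6)
  => ( ( 5 * 6 ) - ( ( x + x ) - 9 ) ) >= 3

Answer: ( ( 5 * 6 ) - ( ( x + x ) - 9 ) ) >= 3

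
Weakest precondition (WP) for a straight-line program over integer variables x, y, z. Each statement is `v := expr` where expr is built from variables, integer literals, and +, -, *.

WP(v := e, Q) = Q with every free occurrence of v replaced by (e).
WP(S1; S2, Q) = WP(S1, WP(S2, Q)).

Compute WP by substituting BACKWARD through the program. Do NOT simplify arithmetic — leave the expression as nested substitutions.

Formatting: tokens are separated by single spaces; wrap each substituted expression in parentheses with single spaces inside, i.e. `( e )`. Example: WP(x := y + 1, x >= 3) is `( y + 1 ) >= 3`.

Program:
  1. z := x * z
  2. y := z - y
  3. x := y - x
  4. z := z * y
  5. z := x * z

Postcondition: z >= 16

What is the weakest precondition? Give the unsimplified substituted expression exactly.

post: z >= 16
stmt 5: z := x * z  -- replace 1 occurrence(s) of z with (x * z)
  => ( x * z ) >= 16
stmt 4: z := z * y  -- replace 1 occurrence(s) of z with (z * y)
  => ( x * ( z * y ) ) >= 16
stmt 3: x := y - x  -- replace 1 occurrence(s) of x with (y - x)
  => ( ( y - x ) * ( z * y ) ) >= 16
stmt 2: y := z - y  -- replace 2 occurrence(s) of y with (z - y)
  => ( ( ( z - y ) - x ) * ( z * ( z - y ) ) ) >= 16
stmt 1: z := x * z  -- replace 3 occurrence(s) of z with (x * z)
  => ( ( ( ( x * z ) - y ) - x ) * ( ( x * z ) * ( ( x * z ) - y ) ) ) >= 16

Answer: ( ( ( ( x * z ) - y ) - x ) * ( ( x * z ) * ( ( x * z ) - y ) ) ) >= 16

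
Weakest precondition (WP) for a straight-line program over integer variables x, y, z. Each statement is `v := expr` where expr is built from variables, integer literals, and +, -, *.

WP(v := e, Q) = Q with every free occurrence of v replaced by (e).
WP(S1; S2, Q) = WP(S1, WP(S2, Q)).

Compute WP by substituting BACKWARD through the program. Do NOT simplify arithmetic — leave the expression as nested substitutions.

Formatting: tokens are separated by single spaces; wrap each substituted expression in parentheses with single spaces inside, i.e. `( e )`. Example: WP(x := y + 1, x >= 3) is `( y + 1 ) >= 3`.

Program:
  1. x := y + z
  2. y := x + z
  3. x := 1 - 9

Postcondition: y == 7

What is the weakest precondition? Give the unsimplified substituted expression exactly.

Answer: ( ( y + z ) + z ) == 7

Derivation:
post: y == 7
stmt 3: x := 1 - 9  -- replace 0 occurrence(s) of x with (1 - 9)
  => y == 7
stmt 2: y := x + z  -- replace 1 occurrence(s) of y with (x + z)
  => ( x + z ) == 7
stmt 1: x := y + z  -- replace 1 occurrence(s) of x with (y + z)
  => ( ( y + z ) + z ) == 7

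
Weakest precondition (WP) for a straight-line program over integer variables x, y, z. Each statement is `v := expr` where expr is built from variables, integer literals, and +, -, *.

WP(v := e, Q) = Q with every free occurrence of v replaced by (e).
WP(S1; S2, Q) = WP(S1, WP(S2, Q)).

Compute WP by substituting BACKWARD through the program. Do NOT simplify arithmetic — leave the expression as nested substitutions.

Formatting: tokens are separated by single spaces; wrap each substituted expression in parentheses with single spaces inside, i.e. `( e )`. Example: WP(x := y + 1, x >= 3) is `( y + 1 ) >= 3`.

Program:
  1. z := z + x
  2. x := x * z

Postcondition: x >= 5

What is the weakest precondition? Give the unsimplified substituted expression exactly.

post: x >= 5
stmt 2: x := x * z  -- replace 1 occurrence(s) of x with (x * z)
  => ( x * z ) >= 5
stmt 1: z := z + x  -- replace 1 occurrence(s) of z with (z + x)
  => ( x * ( z + x ) ) >= 5

Answer: ( x * ( z + x ) ) >= 5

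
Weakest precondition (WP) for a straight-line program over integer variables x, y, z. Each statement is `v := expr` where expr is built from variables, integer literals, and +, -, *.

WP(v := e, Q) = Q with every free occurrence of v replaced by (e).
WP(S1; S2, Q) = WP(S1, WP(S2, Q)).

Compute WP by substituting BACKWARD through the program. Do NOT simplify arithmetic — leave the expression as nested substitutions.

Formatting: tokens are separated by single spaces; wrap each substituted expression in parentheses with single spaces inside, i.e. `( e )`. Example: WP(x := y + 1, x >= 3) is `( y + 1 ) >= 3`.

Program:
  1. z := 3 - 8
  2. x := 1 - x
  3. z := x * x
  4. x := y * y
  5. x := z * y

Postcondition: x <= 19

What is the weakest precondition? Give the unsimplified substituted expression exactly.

post: x <= 19
stmt 5: x := z * y  -- replace 1 occurrence(s) of x with (z * y)
  => ( z * y ) <= 19
stmt 4: x := y * y  -- replace 0 occurrence(s) of x with (y * y)
  => ( z * y ) <= 19
stmt 3: z := x * x  -- replace 1 occurrence(s) of z with (x * x)
  => ( ( x * x ) * y ) <= 19
stmt 2: x := 1 - x  -- replace 2 occurrence(s) of x with (1 - x)
  => ( ( ( 1 - x ) * ( 1 - x ) ) * y ) <= 19
stmt 1: z := 3 - 8  -- replace 0 occurrence(s) of z with (3 - 8)
  => ( ( ( 1 - x ) * ( 1 - x ) ) * y ) <= 19

Answer: ( ( ( 1 - x ) * ( 1 - x ) ) * y ) <= 19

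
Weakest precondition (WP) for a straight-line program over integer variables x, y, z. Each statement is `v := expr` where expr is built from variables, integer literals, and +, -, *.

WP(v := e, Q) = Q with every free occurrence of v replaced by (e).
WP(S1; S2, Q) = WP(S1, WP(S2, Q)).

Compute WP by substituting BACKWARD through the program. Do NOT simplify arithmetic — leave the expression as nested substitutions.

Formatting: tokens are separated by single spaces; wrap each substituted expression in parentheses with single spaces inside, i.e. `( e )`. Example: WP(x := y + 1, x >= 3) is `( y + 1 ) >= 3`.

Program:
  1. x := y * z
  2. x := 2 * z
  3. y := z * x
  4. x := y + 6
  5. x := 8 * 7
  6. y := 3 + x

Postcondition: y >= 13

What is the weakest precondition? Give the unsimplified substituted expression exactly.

post: y >= 13
stmt 6: y := 3 + x  -- replace 1 occurrence(s) of y with (3 + x)
  => ( 3 + x ) >= 13
stmt 5: x := 8 * 7  -- replace 1 occurrence(s) of x with (8 * 7)
  => ( 3 + ( 8 * 7 ) ) >= 13
stmt 4: x := y + 6  -- replace 0 occurrence(s) of x with (y + 6)
  => ( 3 + ( 8 * 7 ) ) >= 13
stmt 3: y := z * x  -- replace 0 occurrence(s) of y with (z * x)
  => ( 3 + ( 8 * 7 ) ) >= 13
stmt 2: x := 2 * z  -- replace 0 occurrence(s) of x with (2 * z)
  => ( 3 + ( 8 * 7 ) ) >= 13
stmt 1: x := y * z  -- replace 0 occurrence(s) of x with (y * z)
  => ( 3 + ( 8 * 7 ) ) >= 13

Answer: ( 3 + ( 8 * 7 ) ) >= 13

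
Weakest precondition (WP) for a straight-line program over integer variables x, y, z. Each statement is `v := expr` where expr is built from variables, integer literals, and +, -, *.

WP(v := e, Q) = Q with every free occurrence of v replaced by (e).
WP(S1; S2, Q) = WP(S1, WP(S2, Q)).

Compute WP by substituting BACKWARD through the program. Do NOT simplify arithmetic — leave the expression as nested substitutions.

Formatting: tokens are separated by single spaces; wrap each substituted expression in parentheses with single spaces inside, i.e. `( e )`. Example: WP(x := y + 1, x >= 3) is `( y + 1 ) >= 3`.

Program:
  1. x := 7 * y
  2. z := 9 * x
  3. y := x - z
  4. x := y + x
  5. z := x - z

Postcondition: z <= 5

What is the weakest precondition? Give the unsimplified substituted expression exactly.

post: z <= 5
stmt 5: z := x - z  -- replace 1 occurrence(s) of z with (x - z)
  => ( x - z ) <= 5
stmt 4: x := y + x  -- replace 1 occurrence(s) of x with (y + x)
  => ( ( y + x ) - z ) <= 5
stmt 3: y := x - z  -- replace 1 occurrence(s) of y with (x - z)
  => ( ( ( x - z ) + x ) - z ) <= 5
stmt 2: z := 9 * x  -- replace 2 occurrence(s) of z with (9 * x)
  => ( ( ( x - ( 9 * x ) ) + x ) - ( 9 * x ) ) <= 5
stmt 1: x := 7 * y  -- replace 4 occurrence(s) of x with (7 * y)
  => ( ( ( ( 7 * y ) - ( 9 * ( 7 * y ) ) ) + ( 7 * y ) ) - ( 9 * ( 7 * y ) ) ) <= 5

Answer: ( ( ( ( 7 * y ) - ( 9 * ( 7 * y ) ) ) + ( 7 * y ) ) - ( 9 * ( 7 * y ) ) ) <= 5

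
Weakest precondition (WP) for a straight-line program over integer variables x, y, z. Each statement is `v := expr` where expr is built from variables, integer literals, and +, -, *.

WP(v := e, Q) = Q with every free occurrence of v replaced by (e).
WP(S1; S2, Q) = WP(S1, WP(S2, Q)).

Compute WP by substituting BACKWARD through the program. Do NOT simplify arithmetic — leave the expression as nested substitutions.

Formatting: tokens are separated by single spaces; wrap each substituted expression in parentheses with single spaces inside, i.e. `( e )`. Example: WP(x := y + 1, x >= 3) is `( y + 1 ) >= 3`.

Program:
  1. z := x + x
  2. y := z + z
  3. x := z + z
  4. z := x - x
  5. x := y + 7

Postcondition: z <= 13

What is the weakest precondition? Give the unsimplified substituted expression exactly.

post: z <= 13
stmt 5: x := y + 7  -- replace 0 occurrence(s) of x with (y + 7)
  => z <= 13
stmt 4: z := x - x  -- replace 1 occurrence(s) of z with (x - x)
  => ( x - x ) <= 13
stmt 3: x := z + z  -- replace 2 occurrence(s) of x with (z + z)
  => ( ( z + z ) - ( z + z ) ) <= 13
stmt 2: y := z + z  -- replace 0 occurrence(s) of y with (z + z)
  => ( ( z + z ) - ( z + z ) ) <= 13
stmt 1: z := x + x  -- replace 4 occurrence(s) of z with (x + x)
  => ( ( ( x + x ) + ( x + x ) ) - ( ( x + x ) + ( x + x ) ) ) <= 13

Answer: ( ( ( x + x ) + ( x + x ) ) - ( ( x + x ) + ( x + x ) ) ) <= 13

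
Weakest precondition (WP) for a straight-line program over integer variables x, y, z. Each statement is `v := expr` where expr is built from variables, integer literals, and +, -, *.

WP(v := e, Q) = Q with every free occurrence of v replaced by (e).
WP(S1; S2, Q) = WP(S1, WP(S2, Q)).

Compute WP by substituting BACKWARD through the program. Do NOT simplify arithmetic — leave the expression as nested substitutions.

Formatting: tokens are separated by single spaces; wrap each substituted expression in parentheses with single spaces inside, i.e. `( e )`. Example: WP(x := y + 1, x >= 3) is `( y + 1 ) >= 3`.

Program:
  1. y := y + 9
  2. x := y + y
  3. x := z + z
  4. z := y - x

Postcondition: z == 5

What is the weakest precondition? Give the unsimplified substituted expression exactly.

post: z == 5
stmt 4: z := y - x  -- replace 1 occurrence(s) of z with (y - x)
  => ( y - x ) == 5
stmt 3: x := z + z  -- replace 1 occurrence(s) of x with (z + z)
  => ( y - ( z + z ) ) == 5
stmt 2: x := y + y  -- replace 0 occurrence(s) of x with (y + y)
  => ( y - ( z + z ) ) == 5
stmt 1: y := y + 9  -- replace 1 occurrence(s) of y with (y + 9)
  => ( ( y + 9 ) - ( z + z ) ) == 5

Answer: ( ( y + 9 ) - ( z + z ) ) == 5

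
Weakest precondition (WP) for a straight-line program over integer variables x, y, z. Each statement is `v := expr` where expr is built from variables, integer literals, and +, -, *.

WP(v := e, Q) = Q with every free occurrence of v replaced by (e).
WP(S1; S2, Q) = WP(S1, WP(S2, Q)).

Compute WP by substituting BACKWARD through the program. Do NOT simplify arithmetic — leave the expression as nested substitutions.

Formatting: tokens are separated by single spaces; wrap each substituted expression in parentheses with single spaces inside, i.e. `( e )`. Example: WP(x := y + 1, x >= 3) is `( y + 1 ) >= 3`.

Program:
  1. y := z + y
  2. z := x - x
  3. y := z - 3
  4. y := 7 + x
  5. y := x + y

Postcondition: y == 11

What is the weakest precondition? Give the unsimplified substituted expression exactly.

Answer: ( x + ( 7 + x ) ) == 11

Derivation:
post: y == 11
stmt 5: y := x + y  -- replace 1 occurrence(s) of y with (x + y)
  => ( x + y ) == 11
stmt 4: y := 7 + x  -- replace 1 occurrence(s) of y with (7 + x)
  => ( x + ( 7 + x ) ) == 11
stmt 3: y := z - 3  -- replace 0 occurrence(s) of y with (z - 3)
  => ( x + ( 7 + x ) ) == 11
stmt 2: z := x - x  -- replace 0 occurrence(s) of z with (x - x)
  => ( x + ( 7 + x ) ) == 11
stmt 1: y := z + y  -- replace 0 occurrence(s) of y with (z + y)
  => ( x + ( 7 + x ) ) == 11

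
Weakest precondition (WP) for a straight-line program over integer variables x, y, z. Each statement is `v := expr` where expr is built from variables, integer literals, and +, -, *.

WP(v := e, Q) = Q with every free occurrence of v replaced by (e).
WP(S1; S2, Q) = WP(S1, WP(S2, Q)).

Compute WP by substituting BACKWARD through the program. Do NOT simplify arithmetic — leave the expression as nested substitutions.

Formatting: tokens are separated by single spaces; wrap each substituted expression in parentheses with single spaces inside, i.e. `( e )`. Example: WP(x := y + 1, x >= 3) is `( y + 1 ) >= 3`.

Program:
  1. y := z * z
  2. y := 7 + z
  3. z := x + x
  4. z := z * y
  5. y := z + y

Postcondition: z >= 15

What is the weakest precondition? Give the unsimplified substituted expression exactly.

Answer: ( ( x + x ) * ( 7 + z ) ) >= 15

Derivation:
post: z >= 15
stmt 5: y := z + y  -- replace 0 occurrence(s) of y with (z + y)
  => z >= 15
stmt 4: z := z * y  -- replace 1 occurrence(s) of z with (z * y)
  => ( z * y ) >= 15
stmt 3: z := x + x  -- replace 1 occurrence(s) of z with (x + x)
  => ( ( x + x ) * y ) >= 15
stmt 2: y := 7 + z  -- replace 1 occurrence(s) of y with (7 + z)
  => ( ( x + x ) * ( 7 + z ) ) >= 15
stmt 1: y := z * z  -- replace 0 occurrence(s) of y with (z * z)
  => ( ( x + x ) * ( 7 + z ) ) >= 15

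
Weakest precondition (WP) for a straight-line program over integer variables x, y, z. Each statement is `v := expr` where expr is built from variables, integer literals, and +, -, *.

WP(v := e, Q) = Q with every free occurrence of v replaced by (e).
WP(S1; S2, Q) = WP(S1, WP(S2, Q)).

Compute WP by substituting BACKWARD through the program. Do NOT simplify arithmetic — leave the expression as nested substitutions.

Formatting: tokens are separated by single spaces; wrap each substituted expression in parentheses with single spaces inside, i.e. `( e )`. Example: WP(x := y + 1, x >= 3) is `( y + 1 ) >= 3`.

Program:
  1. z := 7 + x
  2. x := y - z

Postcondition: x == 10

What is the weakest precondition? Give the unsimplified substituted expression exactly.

Answer: ( y - ( 7 + x ) ) == 10

Derivation:
post: x == 10
stmt 2: x := y - z  -- replace 1 occurrence(s) of x with (y - z)
  => ( y - z ) == 10
stmt 1: z := 7 + x  -- replace 1 occurrence(s) of z with (7 + x)
  => ( y - ( 7 + x ) ) == 10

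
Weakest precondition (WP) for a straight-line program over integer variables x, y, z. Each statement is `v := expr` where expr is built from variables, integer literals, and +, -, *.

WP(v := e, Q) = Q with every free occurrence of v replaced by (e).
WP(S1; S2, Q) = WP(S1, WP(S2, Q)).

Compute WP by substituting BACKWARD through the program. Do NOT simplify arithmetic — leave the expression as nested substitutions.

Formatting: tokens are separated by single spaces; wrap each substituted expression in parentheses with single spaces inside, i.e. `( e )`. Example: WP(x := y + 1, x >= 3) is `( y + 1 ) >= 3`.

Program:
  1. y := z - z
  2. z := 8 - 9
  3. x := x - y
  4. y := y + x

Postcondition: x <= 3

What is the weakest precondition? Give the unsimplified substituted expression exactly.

post: x <= 3
stmt 4: y := y + x  -- replace 0 occurrence(s) of y with (y + x)
  => x <= 3
stmt 3: x := x - y  -- replace 1 occurrence(s) of x with (x - y)
  => ( x - y ) <= 3
stmt 2: z := 8 - 9  -- replace 0 occurrence(s) of z with (8 - 9)
  => ( x - y ) <= 3
stmt 1: y := z - z  -- replace 1 occurrence(s) of y with (z - z)
  => ( x - ( z - z ) ) <= 3

Answer: ( x - ( z - z ) ) <= 3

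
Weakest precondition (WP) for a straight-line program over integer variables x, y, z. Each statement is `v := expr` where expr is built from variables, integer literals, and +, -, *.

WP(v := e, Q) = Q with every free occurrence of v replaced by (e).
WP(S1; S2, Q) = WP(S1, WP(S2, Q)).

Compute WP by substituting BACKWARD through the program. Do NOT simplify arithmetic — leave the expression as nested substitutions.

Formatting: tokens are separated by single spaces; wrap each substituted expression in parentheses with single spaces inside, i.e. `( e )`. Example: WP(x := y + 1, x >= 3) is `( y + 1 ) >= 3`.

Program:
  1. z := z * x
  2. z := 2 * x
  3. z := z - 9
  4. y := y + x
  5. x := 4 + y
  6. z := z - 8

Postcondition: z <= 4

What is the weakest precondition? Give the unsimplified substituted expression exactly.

post: z <= 4
stmt 6: z := z - 8  -- replace 1 occurrence(s) of z with (z - 8)
  => ( z - 8 ) <= 4
stmt 5: x := 4 + y  -- replace 0 occurrence(s) of x with (4 + y)
  => ( z - 8 ) <= 4
stmt 4: y := y + x  -- replace 0 occurrence(s) of y with (y + x)
  => ( z - 8 ) <= 4
stmt 3: z := z - 9  -- replace 1 occurrence(s) of z with (z - 9)
  => ( ( z - 9 ) - 8 ) <= 4
stmt 2: z := 2 * x  -- replace 1 occurrence(s) of z with (2 * x)
  => ( ( ( 2 * x ) - 9 ) - 8 ) <= 4
stmt 1: z := z * x  -- replace 0 occurrence(s) of z with (z * x)
  => ( ( ( 2 * x ) - 9 ) - 8 ) <= 4

Answer: ( ( ( 2 * x ) - 9 ) - 8 ) <= 4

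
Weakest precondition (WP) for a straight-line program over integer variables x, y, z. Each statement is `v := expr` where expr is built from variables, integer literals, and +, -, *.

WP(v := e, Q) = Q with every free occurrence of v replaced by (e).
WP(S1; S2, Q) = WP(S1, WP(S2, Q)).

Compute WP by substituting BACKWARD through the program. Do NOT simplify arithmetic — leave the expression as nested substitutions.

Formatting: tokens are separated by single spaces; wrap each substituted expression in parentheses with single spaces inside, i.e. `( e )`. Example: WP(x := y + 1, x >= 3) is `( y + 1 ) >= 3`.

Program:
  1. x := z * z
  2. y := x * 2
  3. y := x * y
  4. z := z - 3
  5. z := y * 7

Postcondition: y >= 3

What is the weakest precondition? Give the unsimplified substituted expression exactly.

Answer: ( ( z * z ) * ( ( z * z ) * 2 ) ) >= 3

Derivation:
post: y >= 3
stmt 5: z := y * 7  -- replace 0 occurrence(s) of z with (y * 7)
  => y >= 3
stmt 4: z := z - 3  -- replace 0 occurrence(s) of z with (z - 3)
  => y >= 3
stmt 3: y := x * y  -- replace 1 occurrence(s) of y with (x * y)
  => ( x * y ) >= 3
stmt 2: y := x * 2  -- replace 1 occurrence(s) of y with (x * 2)
  => ( x * ( x * 2 ) ) >= 3
stmt 1: x := z * z  -- replace 2 occurrence(s) of x with (z * z)
  => ( ( z * z ) * ( ( z * z ) * 2 ) ) >= 3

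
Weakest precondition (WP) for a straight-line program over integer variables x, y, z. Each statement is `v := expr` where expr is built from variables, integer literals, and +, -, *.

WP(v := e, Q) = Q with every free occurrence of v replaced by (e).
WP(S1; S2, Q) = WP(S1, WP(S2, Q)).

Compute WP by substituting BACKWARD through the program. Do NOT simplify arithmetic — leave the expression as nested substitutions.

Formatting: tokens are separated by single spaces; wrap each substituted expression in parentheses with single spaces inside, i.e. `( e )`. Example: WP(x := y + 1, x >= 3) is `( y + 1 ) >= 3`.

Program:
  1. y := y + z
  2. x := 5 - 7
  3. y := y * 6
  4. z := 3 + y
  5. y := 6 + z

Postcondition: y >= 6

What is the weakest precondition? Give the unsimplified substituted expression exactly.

Answer: ( 6 + ( 3 + ( ( y + z ) * 6 ) ) ) >= 6

Derivation:
post: y >= 6
stmt 5: y := 6 + z  -- replace 1 occurrence(s) of y with (6 + z)
  => ( 6 + z ) >= 6
stmt 4: z := 3 + y  -- replace 1 occurrence(s) of z with (3 + y)
  => ( 6 + ( 3 + y ) ) >= 6
stmt 3: y := y * 6  -- replace 1 occurrence(s) of y with (y * 6)
  => ( 6 + ( 3 + ( y * 6 ) ) ) >= 6
stmt 2: x := 5 - 7  -- replace 0 occurrence(s) of x with (5 - 7)
  => ( 6 + ( 3 + ( y * 6 ) ) ) >= 6
stmt 1: y := y + z  -- replace 1 occurrence(s) of y with (y + z)
  => ( 6 + ( 3 + ( ( y + z ) * 6 ) ) ) >= 6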